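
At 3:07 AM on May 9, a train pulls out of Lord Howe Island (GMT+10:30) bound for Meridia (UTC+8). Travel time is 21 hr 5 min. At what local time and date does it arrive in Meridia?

Convert departure to UTC: 3:07 AM − 10:30 = 4:37 PM UTC on May 8.
Add 21 hours 5 minutes travel time → 1:42 PM UTC (May 9).
Meridia is UTC+8:00, so local arrival = 1:42 PM + 8:00 = 9:42 PM on May 9.

9:42 PM on May 9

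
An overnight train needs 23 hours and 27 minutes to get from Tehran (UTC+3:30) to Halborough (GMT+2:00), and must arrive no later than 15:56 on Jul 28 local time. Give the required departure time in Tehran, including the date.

17:59 on July 27

Target arrival in UTC: 15:56 − 2:00 = 13:56 on Jul 28.
Subtract 23 hours and 27 minutes → departure 14:29 UTC on Jul 27.
Tehran is UTC+3:30: 14:29 + 3:30 = 17:59 on Jul 27.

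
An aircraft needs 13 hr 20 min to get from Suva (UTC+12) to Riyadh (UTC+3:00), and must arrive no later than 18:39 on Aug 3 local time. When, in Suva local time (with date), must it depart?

14:19 on August 3

Target arrival in UTC: 18:39 − 3:00 = 15:39 on Aug 3.
Subtract 13 hours and 20 minutes → departure 02:19 UTC on Aug 3.
Suva is UTC+12:00: 02:19 + 12:00 = 14:19 on Aug 3.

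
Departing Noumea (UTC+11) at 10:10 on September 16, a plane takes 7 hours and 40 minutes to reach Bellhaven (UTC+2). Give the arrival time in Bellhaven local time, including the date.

08:50 on Sep 16

Convert departure to UTC: 10:10 − 11:00 = 23:10 UTC on Sep 15.
Add 7 hours 40 minutes travel time → 06:50 UTC (Sep 16).
Bellhaven is UTC+2:00, so local arrival = 06:50 + 2:00 = 08:50 on Sep 16.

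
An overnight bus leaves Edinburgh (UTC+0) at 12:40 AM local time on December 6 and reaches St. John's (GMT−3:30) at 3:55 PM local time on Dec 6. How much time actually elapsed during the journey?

18 hours 45 minutes

St. John's is 3:30 behind Edinburgh.
Clock-face elapsed time (ignoring zones) is 15 hours 15 minutes.
Actual elapsed = 15 hours 15 minutes + 3:30 = 18 hours 45 minutes.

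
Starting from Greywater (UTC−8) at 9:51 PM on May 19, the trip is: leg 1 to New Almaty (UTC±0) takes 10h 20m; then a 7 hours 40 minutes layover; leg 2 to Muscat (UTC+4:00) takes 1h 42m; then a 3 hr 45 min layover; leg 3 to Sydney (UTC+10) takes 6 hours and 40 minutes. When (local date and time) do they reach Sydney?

9:58 PM on May 21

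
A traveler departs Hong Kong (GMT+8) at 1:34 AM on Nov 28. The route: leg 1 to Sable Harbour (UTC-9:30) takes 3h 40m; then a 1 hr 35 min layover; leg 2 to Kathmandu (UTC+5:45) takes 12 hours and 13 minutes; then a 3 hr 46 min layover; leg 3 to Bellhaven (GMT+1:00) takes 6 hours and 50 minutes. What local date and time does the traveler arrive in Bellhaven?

10:38 PM on November 28

Convert departure to UTC: 1:34 AM − 8:00 = 5:34 PM UTC on Nov 27.
Add 3 hours 40 minutes leg 1 → 9:14 PM UTC.
Add 1 hour 35 minutes layover in Sable Harbour → 10:49 PM UTC.
Add 12 hours 13 minutes leg 2 → 11:02 AM UTC (Nov 28).
Add 3 hours 46 minutes layover in Kathmandu → 2:48 PM UTC.
Add 6 hours and 50 minutes leg 3 → 9:38 PM UTC.
Bellhaven is UTC+1:00, so local arrival = 9:38 PM + 1:00 = 10:38 PM on Nov 28.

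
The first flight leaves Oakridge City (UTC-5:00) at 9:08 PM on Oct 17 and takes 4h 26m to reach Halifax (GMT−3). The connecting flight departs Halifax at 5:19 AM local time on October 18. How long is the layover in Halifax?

1 hour 45 minutes

Convert departure to UTC: 9:08 PM + 5:00 = 2:08 AM UTC on Oct 18.
Add 4 hours and 26 minutes flight time → 6:34 AM UTC.
Halifax is UTC−3:00, so local arrival = 6:34 AM − 3:00 = 3:34 AM on Oct 18.
Layover = 5:19 AM − 3:34 AM = 1 hour 45 minutes.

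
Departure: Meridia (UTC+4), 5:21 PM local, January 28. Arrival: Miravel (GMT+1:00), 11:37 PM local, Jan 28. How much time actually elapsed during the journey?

9 hours 16 minutes

Miravel is 3:00 behind Meridia.
Clock-face elapsed time (ignoring zones) is 6 hours 16 minutes.
Actual elapsed = 6 hours 16 minutes + 3:00 = 9 hours 16 minutes.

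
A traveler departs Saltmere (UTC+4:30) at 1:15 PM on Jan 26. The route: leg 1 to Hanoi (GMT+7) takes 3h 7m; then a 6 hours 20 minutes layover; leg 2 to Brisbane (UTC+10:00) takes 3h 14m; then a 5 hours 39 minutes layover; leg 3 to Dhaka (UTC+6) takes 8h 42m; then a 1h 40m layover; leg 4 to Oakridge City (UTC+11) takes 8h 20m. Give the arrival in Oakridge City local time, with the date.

8:47 AM on January 28

Convert departure to UTC: 1:15 PM − 4:30 = 8:45 AM UTC on Jan 26.
Add 3 hours 7 minutes leg 1 → 11:52 AM UTC.
Add 6 hours and 20 minutes layover in Hanoi → 6:12 PM UTC.
Add 3 hours 14 minutes leg 2 → 9:26 PM UTC.
Add 5 hours and 39 minutes layover in Brisbane → 3:05 AM UTC (Jan 27).
Add 8 hours and 42 minutes leg 3 → 11:47 AM UTC.
Add 1 hour and 40 minutes layover in Dhaka → 1:27 PM UTC.
Add 8 hours 20 minutes leg 4 → 9:47 PM UTC.
Oakridge City is UTC+11:00, so local arrival = 9:47 PM + 11:00 = 8:47 AM on Jan 28.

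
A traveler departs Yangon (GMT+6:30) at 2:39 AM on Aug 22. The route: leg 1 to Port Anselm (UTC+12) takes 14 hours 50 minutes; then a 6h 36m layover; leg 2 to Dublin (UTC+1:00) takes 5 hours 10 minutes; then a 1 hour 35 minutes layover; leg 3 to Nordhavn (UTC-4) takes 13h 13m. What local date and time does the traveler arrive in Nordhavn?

Convert departure to UTC: 2:39 AM − 6:30 = 8:09 PM UTC on Aug 21.
Add 14 hours and 50 minutes leg 1 → 10:59 AM UTC (Aug 22).
Add 6 hours and 36 minutes layover in Port Anselm → 5:35 PM UTC.
Add 5 hours and 10 minutes leg 2 → 10:45 PM UTC.
Add 1 hour and 35 minutes layover in Dublin → 12:20 AM UTC (Aug 23).
Add 13 hours 13 minutes leg 3 → 1:33 PM UTC.
Nordhavn is UTC−4:00, so local arrival = 1:33 PM − 4:00 = 9:33 AM on Aug 23.

9:33 AM on August 23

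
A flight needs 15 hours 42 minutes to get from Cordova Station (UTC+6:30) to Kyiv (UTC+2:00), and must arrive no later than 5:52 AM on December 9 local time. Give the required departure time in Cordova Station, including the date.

Target arrival in UTC: 5:52 AM − 2:00 = 3:52 AM on Dec 9.
Subtract 15 hours 42 minutes → departure 12:10 PM UTC on Dec 8.
Cordova Station is UTC+6:30: 12:10 PM + 6:30 = 6:40 PM on Dec 8.

6:40 PM on December 8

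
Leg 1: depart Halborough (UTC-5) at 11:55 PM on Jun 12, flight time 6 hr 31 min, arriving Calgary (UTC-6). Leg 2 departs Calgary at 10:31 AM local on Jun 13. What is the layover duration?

5 hours 5 minutes

Convert departure to UTC: 11:55 PM + 5:00 = 4:55 AM UTC on Jun 13.
Add 6 hours and 31 minutes flight time → 11:26 AM UTC.
Calgary is UTC−6:00, so local arrival = 11:26 AM − 6:00 = 5:26 AM on Jun 13.
Layover = 10:31 AM − 5:26 AM = 5 hours 5 minutes.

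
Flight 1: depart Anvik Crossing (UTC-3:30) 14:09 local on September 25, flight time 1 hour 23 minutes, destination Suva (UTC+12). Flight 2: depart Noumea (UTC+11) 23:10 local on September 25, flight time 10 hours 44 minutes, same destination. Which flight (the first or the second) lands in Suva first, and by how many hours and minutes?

Flight 1 in UTC: 14:09 + 3:30 = 17:39 on Sep 25.
+1 hour and 23 minutes → arrive 19:02 UTC on Sep 25.
Flight 2 in UTC: 23:10 − 11:00 = 12:10 on Sep 25.
+10 hours 44 minutes → arrive 22:54 UTC on Sep 25.
Flight 1 lands earlier by 3 hours 52 minutes.

the first, by 3 hours 52 minutes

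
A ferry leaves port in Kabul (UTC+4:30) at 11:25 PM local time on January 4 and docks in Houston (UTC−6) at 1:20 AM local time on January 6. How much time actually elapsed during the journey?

Departure in UTC: 11:25 PM − 4:30 = 6:55 PM on Jan 4.
Arrival in UTC: 1:20 AM + 6:00 = 7:20 AM on Jan 6.
Elapsed = 7:20 AM − 6:55 PM (+2 days) = 36 hours 25 minutes.

36 hours 25 minutes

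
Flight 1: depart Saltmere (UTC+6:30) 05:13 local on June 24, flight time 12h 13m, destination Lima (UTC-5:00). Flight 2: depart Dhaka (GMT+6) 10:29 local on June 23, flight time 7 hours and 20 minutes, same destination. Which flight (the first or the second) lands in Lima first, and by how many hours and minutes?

Flight 1 in UTC: 05:13 − 6:30 = 22:43 on Jun 23.
+12 hours 13 minutes → arrive 10:56 UTC on Jun 24.
Flight 2 in UTC: 10:29 − 6:00 = 04:29 on Jun 23.
+7 hours and 20 minutes → arrive 11:49 UTC on Jun 23.
Flight 2 lands earlier by 23 hours 7 minutes.

the second, by 23 hours 7 minutes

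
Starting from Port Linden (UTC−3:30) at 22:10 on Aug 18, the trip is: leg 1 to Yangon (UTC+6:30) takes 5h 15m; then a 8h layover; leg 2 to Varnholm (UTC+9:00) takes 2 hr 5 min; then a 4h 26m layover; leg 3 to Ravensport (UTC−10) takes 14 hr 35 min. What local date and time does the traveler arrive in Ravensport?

02:01 on August 20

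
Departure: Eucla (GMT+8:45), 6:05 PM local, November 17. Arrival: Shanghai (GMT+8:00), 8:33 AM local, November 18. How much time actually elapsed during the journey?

15 hours 13 minutes

Shanghai is 0:45 behind Eucla.
Clock-face elapsed time (ignoring zones) is 14 hours 28 minutes.
Actual elapsed = 14 hours 28 minutes + 0:45 = 15 hours 13 minutes.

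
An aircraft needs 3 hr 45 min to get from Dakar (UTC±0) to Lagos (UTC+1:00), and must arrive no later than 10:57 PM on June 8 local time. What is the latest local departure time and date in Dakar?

6:12 PM on Jun 8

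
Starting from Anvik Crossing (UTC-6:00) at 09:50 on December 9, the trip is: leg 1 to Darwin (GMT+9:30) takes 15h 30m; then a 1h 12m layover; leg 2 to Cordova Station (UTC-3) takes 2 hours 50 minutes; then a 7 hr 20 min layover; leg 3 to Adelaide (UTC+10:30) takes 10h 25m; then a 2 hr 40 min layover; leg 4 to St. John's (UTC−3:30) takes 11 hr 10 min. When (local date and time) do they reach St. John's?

Convert departure to UTC: 09:50 + 6:00 = 15:50 UTC on Dec 9.
Add 15 hours and 30 minutes leg 1 → 07:20 UTC (Dec 10).
Add 1 hour and 12 minutes layover in Darwin → 08:32 UTC.
Add 2 hours and 50 minutes leg 2 → 11:22 UTC.
Add 7 hours and 20 minutes layover in Cordova Station → 18:42 UTC.
Add 10 hours and 25 minutes leg 3 → 05:07 UTC (Dec 11).
Add 2 hours 40 minutes layover in Adelaide → 07:47 UTC.
Add 11 hours and 10 minutes leg 4 → 18:57 UTC.
St. John's is UTC−3:30, so local arrival = 18:57 − 3:30 = 15:27 on Dec 11.

15:27 on December 11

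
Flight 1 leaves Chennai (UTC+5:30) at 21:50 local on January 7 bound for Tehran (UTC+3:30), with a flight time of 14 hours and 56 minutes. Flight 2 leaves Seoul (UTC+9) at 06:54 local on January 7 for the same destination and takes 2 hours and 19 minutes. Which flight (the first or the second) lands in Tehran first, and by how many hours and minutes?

the second, by 31 hours 3 minutes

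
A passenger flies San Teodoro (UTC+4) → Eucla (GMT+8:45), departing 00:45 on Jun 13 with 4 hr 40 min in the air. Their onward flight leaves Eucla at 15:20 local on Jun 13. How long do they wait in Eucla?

5 hours 10 minutes

Convert departure to UTC: 00:45 − 4:00 = 20:45 UTC on Jun 12.
Add 4 hours 40 minutes flight time → 01:25 UTC (Jun 13).
Eucla is UTC+8:45, so local arrival = 01:25 + 8:45 = 10:10 on Jun 13.
Layover = 15:20 − 10:10 = 5 hours 10 minutes.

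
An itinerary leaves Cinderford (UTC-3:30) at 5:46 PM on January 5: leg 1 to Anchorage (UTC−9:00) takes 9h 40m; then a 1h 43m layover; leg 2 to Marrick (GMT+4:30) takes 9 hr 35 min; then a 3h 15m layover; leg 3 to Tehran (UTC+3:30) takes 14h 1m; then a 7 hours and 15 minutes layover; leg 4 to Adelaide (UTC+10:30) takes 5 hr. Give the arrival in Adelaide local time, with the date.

Convert departure to UTC: 5:46 PM + 3:30 = 9:16 PM UTC on Jan 5.
Add 9 hours and 40 minutes leg 1 → 6:56 AM UTC (Jan 6).
Add 1 hour 43 minutes layover in Anchorage → 8:39 AM UTC.
Add 9 hours 35 minutes leg 2 → 6:14 PM UTC.
Add 3 hours and 15 minutes layover in Marrick → 9:29 PM UTC.
Add 14 hours and 1 minute leg 3 → 11:30 AM UTC (Jan 7).
Add 7 hours 15 minutes layover in Tehran → 6:45 PM UTC.
Add 5 hours leg 4 → 11:45 PM UTC.
Adelaide is UTC+10:30, so local arrival = 11:45 PM + 10:30 = 10:15 AM on Jan 8.

10:15 AM on January 8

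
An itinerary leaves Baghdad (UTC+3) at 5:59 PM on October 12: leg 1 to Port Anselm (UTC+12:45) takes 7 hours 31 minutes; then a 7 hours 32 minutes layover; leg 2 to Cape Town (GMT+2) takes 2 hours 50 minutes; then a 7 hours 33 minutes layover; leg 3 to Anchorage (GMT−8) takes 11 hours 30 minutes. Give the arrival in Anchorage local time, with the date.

Convert departure to UTC: 5:59 PM − 3:00 = 2:59 PM UTC on Oct 12.
Add 7 hours and 31 minutes leg 1 → 10:30 PM UTC.
Add 7 hours and 32 minutes layover in Port Anselm → 6:02 AM UTC (Oct 13).
Add 2 hours 50 minutes leg 2 → 8:52 AM UTC.
Add 7 hours 33 minutes layover in Cape Town → 4:25 PM UTC.
Add 11 hours 30 minutes leg 3 → 3:55 AM UTC (Oct 14).
Anchorage is UTC−8:00, so local arrival = 3:55 AM − 8:00 = 7:55 PM on Oct 13.

7:55 PM on Oct 13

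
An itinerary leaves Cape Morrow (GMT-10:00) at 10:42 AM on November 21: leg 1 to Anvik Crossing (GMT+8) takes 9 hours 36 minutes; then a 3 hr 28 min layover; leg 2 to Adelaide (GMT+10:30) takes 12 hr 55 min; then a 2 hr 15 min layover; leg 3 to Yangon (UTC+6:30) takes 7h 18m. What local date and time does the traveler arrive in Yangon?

Convert departure to UTC: 10:42 AM + 10:00 = 8:42 PM UTC on Nov 21.
Add 9 hours and 36 minutes leg 1 → 6:18 AM UTC (Nov 22).
Add 3 hours and 28 minutes layover in Anvik Crossing → 9:46 AM UTC.
Add 12 hours and 55 minutes leg 2 → 10:41 PM UTC.
Add 2 hours and 15 minutes layover in Adelaide → 12:56 AM UTC (Nov 23).
Add 7 hours 18 minutes leg 3 → 8:14 AM UTC.
Yangon is UTC+6:30, so local arrival = 8:14 AM + 6:30 = 2:44 PM on Nov 23.

2:44 PM on Nov 23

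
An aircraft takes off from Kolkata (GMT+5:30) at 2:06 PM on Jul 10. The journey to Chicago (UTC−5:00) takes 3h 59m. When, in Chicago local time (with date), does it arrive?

7:35 AM on Jul 10

Chicago is 10:30 behind Kolkata.
After 3 hours and 59 minutes it is 6:05 PM in Kolkata.
Shift by the zone difference: 6:05 PM − 10:30 = 7:35 AM on Jul 10 in Chicago.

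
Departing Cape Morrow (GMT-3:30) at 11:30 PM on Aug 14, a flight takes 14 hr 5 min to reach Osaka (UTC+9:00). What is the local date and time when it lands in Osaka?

2:05 AM on Aug 16

Convert departure to UTC: 11:30 PM + 3:30 = 3:00 AM UTC on Aug 15.
Add 14 hours and 5 minutes travel time → 5:05 PM UTC.
Osaka is UTC+9:00, so local arrival = 5:05 PM + 9:00 = 2:05 AM on Aug 16.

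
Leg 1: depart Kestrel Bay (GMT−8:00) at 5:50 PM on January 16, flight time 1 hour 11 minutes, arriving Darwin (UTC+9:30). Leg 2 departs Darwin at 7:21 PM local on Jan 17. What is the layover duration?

Convert departure to UTC: 5:50 PM + 8:00 = 1:50 AM UTC on Jan 17.
Add 1 hour 11 minutes flight time → 3:01 AM UTC.
Darwin is UTC+9:30, so local arrival = 3:01 AM + 9:30 = 12:31 PM on Jan 17.
Layover = 7:21 PM − 12:31 PM = 6 hours 50 minutes.

6 hours 50 minutes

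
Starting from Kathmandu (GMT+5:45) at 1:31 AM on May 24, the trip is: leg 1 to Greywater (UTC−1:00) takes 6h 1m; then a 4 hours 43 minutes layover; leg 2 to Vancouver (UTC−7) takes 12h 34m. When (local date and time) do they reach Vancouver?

12:04 PM on May 24

Convert departure to UTC: 1:31 AM − 5:45 = 7:46 PM UTC on May 23.
Add 6 hours and 1 minute leg 1 → 1:47 AM UTC (May 24).
Add 4 hours 43 minutes layover in Greywater → 6:30 AM UTC.
Add 12 hours 34 minutes leg 2 → 7:04 PM UTC.
Vancouver is UTC−7:00, so local arrival = 7:04 PM − 7:00 = 12:04 PM on May 24.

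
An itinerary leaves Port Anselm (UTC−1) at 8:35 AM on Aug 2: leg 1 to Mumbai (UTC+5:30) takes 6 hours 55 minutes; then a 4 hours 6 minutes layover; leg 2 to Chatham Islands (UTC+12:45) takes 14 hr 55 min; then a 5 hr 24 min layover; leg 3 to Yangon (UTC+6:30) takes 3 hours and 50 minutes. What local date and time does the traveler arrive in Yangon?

Convert departure to UTC: 8:35 AM + 1:00 = 9:35 AM UTC on Aug 2.
Add 6 hours and 55 minutes leg 1 → 4:30 PM UTC.
Add 4 hours and 6 minutes layover in Mumbai → 8:36 PM UTC.
Add 14 hours and 55 minutes leg 2 → 11:31 AM UTC (Aug 3).
Add 5 hours and 24 minutes layover in Chatham Islands → 4:55 PM UTC.
Add 3 hours 50 minutes leg 3 → 8:45 PM UTC.
Yangon is UTC+6:30, so local arrival = 8:45 PM + 6:30 = 3:15 AM on Aug 4.

3:15 AM on August 4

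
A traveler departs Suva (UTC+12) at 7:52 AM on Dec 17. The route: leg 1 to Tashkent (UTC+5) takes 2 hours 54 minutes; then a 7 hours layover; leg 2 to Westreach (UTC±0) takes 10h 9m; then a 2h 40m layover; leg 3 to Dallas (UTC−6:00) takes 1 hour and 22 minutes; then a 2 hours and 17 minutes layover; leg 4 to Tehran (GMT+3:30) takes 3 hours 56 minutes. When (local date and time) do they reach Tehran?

5:40 AM on December 18

Convert departure to UTC: 7:52 AM − 12:00 = 7:52 PM UTC on Dec 16.
Add 2 hours 54 minutes leg 1 → 10:46 PM UTC.
Add 7 hours layover in Tashkent → 5:46 AM UTC (Dec 17).
Add 10 hours 9 minutes leg 2 → 3:55 PM UTC.
Add 2 hours and 40 minutes layover in Westreach → 6:35 PM UTC.
Add 1 hour 22 minutes leg 3 → 7:57 PM UTC.
Add 2 hours 17 minutes layover in Dallas → 10:14 PM UTC.
Add 3 hours 56 minutes leg 4 → 2:10 AM UTC (Dec 18).
Tehran is UTC+3:30, so local arrival = 2:10 AM + 3:30 = 5:40 AM on Dec 18.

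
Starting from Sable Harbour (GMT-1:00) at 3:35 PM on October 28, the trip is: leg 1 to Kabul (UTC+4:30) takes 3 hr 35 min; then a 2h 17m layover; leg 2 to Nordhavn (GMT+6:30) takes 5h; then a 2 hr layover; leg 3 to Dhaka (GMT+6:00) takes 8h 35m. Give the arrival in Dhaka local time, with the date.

8:02 PM on October 29

Convert departure to UTC: 3:35 PM + 1:00 = 4:35 PM UTC on Oct 28.
Add 3 hours and 35 minutes leg 1 → 8:10 PM UTC.
Add 2 hours and 17 minutes layover in Kabul → 10:27 PM UTC.
Add 5 hours leg 2 → 3:27 AM UTC (Oct 29).
Add 2 hours layover in Nordhavn → 5:27 AM UTC.
Add 8 hours 35 minutes leg 3 → 2:02 PM UTC.
Dhaka is UTC+6:00, so local arrival = 2:02 PM + 6:00 = 8:02 PM on Oct 29.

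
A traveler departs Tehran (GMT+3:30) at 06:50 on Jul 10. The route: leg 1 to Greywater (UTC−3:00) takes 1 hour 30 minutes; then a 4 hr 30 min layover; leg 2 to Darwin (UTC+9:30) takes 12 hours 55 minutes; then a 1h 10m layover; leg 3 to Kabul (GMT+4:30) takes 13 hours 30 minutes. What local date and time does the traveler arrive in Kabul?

Convert departure to UTC: 06:50 − 3:30 = 03:20 UTC on Jul 10.
Add 1 hour and 30 minutes leg 1 → 04:50 UTC.
Add 4 hours 30 minutes layover in Greywater → 09:20 UTC.
Add 12 hours and 55 minutes leg 2 → 22:15 UTC.
Add 1 hour and 10 minutes layover in Darwin → 23:25 UTC.
Add 13 hours and 30 minutes leg 3 → 12:55 UTC (Jul 11).
Kabul is UTC+4:30, so local arrival = 12:55 + 4:30 = 17:25 on Jul 11.

17:25 on July 11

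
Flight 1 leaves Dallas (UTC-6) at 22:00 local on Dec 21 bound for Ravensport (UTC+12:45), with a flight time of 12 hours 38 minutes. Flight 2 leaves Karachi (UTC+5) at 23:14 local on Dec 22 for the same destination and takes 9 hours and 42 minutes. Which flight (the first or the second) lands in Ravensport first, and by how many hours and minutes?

the first, by 11 hours 18 minutes

Flight 1 in UTC: 22:00 + 6:00 = 04:00 on Dec 22.
+12 hours and 38 minutes → arrive 16:38 UTC on Dec 22.
Flight 2 in UTC: 23:14 − 5:00 = 18:14 on Dec 22.
+9 hours and 42 minutes → arrive 03:56 UTC on Dec 23.
Flight 1 lands earlier by 11 hours 18 minutes.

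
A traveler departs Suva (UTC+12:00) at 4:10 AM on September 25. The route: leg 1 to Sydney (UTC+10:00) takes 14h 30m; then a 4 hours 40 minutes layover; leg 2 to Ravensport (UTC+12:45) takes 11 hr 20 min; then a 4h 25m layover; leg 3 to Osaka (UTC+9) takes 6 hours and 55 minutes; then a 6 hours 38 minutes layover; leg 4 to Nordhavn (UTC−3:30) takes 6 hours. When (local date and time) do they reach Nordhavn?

7:08 PM on September 26

Convert departure to UTC: 4:10 AM − 12:00 = 4:10 PM UTC on Sep 24.
Add 14 hours and 30 minutes leg 1 → 6:40 AM UTC (Sep 25).
Add 4 hours and 40 minutes layover in Sydney → 11:20 AM UTC.
Add 11 hours 20 minutes leg 2 → 10:40 PM UTC.
Add 4 hours 25 minutes layover in Ravensport → 3:05 AM UTC (Sep 26).
Add 6 hours 55 minutes leg 3 → 10:00 AM UTC.
Add 6 hours and 38 minutes layover in Osaka → 4:38 PM UTC.
Add 6 hours leg 4 → 10:38 PM UTC.
Nordhavn is UTC−3:30, so local arrival = 10:38 PM − 3:30 = 7:08 PM on Sep 26.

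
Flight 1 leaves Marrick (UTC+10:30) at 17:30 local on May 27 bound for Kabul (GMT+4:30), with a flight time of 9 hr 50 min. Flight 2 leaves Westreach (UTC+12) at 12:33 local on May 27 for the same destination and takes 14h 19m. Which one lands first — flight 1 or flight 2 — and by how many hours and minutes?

the second, by 1 hour 58 minutes

Flight 1 in UTC: 17:30 − 10:30 = 07:00 on May 27.
+9 hours and 50 minutes → arrive 16:50 UTC on May 27.
Flight 2 in UTC: 12:33 − 12:00 = 00:33 on May 27.
+14 hours 19 minutes → arrive 14:52 UTC on May 27.
Flight 2 lands earlier by 1 hour 58 minutes.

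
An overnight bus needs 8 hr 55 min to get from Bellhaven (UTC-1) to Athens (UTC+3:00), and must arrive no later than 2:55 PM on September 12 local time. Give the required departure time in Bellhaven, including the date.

Target arrival in UTC: 2:55 PM − 3:00 = 11:55 AM on Sep 12.
Subtract 8 hours and 55 minutes → departure 3:00 AM UTC on Sep 12.
Bellhaven is UTC−1:00: 3:00 AM − 1:00 = 2:00 AM on Sep 12.

2:00 AM on September 12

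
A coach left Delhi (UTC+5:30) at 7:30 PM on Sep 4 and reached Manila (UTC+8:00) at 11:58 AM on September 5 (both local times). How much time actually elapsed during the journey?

13 hours 58 minutes

Manila is 2:30 ahead of Delhi.
Clock-face elapsed time (ignoring zones) is 16 hours 28 minutes.
Actual elapsed = 16 hours 28 minutes − 2:30 = 13 hours 58 minutes.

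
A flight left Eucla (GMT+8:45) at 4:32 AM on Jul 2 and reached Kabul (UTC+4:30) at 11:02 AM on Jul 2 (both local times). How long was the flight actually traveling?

10 hours 45 minutes

Kabul is 4:15 behind Eucla.
Clock-face elapsed time (ignoring zones) is 6 hours 30 minutes.
Actual elapsed = 6 hours 30 minutes + 4:15 = 10 hours 45 minutes.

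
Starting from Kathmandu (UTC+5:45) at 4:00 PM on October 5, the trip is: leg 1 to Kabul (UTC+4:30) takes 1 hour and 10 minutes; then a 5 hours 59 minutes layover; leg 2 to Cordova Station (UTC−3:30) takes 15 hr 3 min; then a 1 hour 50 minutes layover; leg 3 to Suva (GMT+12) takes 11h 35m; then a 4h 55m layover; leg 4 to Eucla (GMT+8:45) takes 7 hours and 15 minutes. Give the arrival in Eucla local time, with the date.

6:47 PM on October 7

Convert departure to UTC: 4:00 PM − 5:45 = 10:15 AM UTC on Oct 5.
Add 1 hour 10 minutes leg 1 → 11:25 AM UTC.
Add 5 hours and 59 minutes layover in Kabul → 5:24 PM UTC.
Add 15 hours 3 minutes leg 2 → 8:27 AM UTC (Oct 6).
Add 1 hour 50 minutes layover in Cordova Station → 10:17 AM UTC.
Add 11 hours 35 minutes leg 3 → 9:52 PM UTC.
Add 4 hours and 55 minutes layover in Suva → 2:47 AM UTC (Oct 7).
Add 7 hours and 15 minutes leg 4 → 10:02 AM UTC.
Eucla is UTC+8:45, so local arrival = 10:02 AM + 8:45 = 6:47 PM on Oct 7.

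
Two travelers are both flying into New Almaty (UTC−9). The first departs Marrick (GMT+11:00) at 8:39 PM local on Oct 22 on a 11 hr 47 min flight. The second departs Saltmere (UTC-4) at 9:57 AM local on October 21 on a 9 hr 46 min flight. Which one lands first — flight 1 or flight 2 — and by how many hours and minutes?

the second, by 21 hours 43 minutes

Flight 1 in UTC: 8:39 PM − 11:00 = 9:39 AM on Oct 22.
+11 hours 47 minutes → arrive 9:26 PM UTC on Oct 22.
Flight 2 in UTC: 9:57 AM + 4:00 = 1:57 PM on Oct 21.
+9 hours 46 minutes → arrive 11:43 PM UTC on Oct 21.
Flight 2 lands earlier by 21 hours 43 minutes.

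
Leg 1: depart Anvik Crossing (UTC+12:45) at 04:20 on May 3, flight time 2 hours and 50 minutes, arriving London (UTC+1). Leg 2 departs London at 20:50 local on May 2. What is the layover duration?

1 hour 25 minutes

Convert departure to UTC: 04:20 − 12:45 = 15:35 UTC on May 2.
Add 2 hours and 50 minutes flight time → 18:25 UTC.
London is UTC+1:00, so local arrival = 18:25 + 1:00 = 19:25 on May 2.
Layover = 20:50 − 19:25 = 1 hour 25 minutes.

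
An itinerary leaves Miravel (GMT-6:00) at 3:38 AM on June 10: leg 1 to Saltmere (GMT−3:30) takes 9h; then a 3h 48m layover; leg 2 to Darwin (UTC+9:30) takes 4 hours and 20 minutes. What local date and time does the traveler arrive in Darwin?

Convert departure to UTC: 3:38 AM + 6:00 = 9:38 AM UTC on Jun 10.
Add 9 hours leg 1 → 6:38 PM UTC.
Add 3 hours 48 minutes layover in Saltmere → 10:26 PM UTC.
Add 4 hours and 20 minutes leg 2 → 2:46 AM UTC (Jun 11).
Darwin is UTC+9:30, so local arrival = 2:46 AM + 9:30 = 12:16 PM on Jun 11.

12:16 PM on Jun 11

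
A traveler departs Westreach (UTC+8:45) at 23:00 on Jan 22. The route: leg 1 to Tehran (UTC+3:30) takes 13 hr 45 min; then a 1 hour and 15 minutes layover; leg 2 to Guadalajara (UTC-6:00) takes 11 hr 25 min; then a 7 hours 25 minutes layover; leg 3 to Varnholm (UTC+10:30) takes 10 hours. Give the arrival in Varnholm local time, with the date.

Convert departure to UTC: 23:00 − 8:45 = 14:15 UTC on Jan 22.
Add 13 hours 45 minutes leg 1 → 04:00 UTC (Jan 23).
Add 1 hour and 15 minutes layover in Tehran → 05:15 UTC.
Add 11 hours 25 minutes leg 2 → 16:40 UTC.
Add 7 hours and 25 minutes layover in Guadalajara → 00:05 UTC (Jan 24).
Add 10 hours leg 3 → 10:05 UTC.
Varnholm is UTC+10:30, so local arrival = 10:05 + 10:30 = 20:35 on Jan 24.

20:35 on Jan 24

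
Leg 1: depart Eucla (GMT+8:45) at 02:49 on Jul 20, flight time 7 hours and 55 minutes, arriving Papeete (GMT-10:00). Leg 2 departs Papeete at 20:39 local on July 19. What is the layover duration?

Convert departure to UTC: 02:49 − 8:45 = 18:04 UTC on Jul 19.
Add 7 hours and 55 minutes flight time → 01:59 UTC (Jul 20).
Papeete is UTC−10:00, so local arrival = 01:59 − 10:00 = 15:59 on Jul 19.
Layover = 20:39 − 15:59 = 4 hours 40 minutes.

4 hours 40 minutes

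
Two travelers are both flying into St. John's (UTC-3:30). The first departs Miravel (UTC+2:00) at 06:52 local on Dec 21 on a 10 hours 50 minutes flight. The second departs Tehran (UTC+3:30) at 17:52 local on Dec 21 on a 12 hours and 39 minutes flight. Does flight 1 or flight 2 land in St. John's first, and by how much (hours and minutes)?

Flight 1 in UTC: 06:52 − 2:00 = 04:52 on Dec 21.
+10 hours and 50 minutes → arrive 15:42 UTC on Dec 21.
Flight 2 in UTC: 17:52 − 3:30 = 14:22 on Dec 21.
+12 hours and 39 minutes → arrive 03:01 UTC on Dec 22.
Flight 1 lands earlier by 11 hours 19 minutes.

the first, by 11 hours 19 minutes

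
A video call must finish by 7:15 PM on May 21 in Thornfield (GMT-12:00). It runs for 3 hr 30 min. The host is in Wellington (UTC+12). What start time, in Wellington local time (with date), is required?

3:45 PM on May 22

Target end time in UTC: 7:15 PM + 12:00 = 7:15 AM on May 22.
Subtract 3 hours 30 minutes → start 3:45 AM UTC on May 22.
Wellington is UTC+12:00: 3:45 AM + 12:00 = 3:45 PM on May 22.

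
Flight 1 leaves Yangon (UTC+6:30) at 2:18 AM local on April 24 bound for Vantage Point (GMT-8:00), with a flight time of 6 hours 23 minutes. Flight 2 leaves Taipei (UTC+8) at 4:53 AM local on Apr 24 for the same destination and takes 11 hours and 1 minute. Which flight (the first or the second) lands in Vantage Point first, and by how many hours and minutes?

Flight 1 in UTC: 2:18 AM − 6:30 = 7:48 PM on Apr 23.
+6 hours and 23 minutes → arrive 2:11 AM UTC on Apr 24.
Flight 2 in UTC: 4:53 AM − 8:00 = 8:53 PM on Apr 23.
+11 hours 1 minute → arrive 7:54 AM UTC on Apr 24.
Flight 1 lands earlier by 5 hours 43 minutes.

the first, by 5 hours 43 minutes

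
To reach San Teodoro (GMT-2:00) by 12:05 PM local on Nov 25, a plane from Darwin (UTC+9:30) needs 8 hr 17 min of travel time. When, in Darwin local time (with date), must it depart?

3:18 PM on November 25

Target arrival in UTC: 12:05 PM + 2:00 = 2:05 PM on Nov 25.
Subtract 8 hours and 17 minutes → departure 5:48 AM UTC on Nov 25.
Darwin is UTC+9:30: 5:48 AM + 9:30 = 3:18 PM on Nov 25.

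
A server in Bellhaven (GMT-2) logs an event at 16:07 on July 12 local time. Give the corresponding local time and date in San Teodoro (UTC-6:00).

San Teodoro is 4:00 behind Bellhaven.
Shift by the zone difference: 16:07 − 4:00 = 12:07 on Jul 12 in San Teodoro.

12:07 on Jul 12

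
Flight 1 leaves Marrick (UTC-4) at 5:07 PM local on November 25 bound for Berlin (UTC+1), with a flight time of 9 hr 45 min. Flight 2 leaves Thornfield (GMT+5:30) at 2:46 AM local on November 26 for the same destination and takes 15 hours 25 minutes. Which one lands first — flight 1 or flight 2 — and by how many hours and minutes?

the first, by 5 hours 49 minutes

Flight 1 in UTC: 5:07 PM + 4:00 = 9:07 PM on Nov 25.
+9 hours and 45 minutes → arrive 6:52 AM UTC on Nov 26.
Flight 2 in UTC: 2:46 AM − 5:30 = 9:16 PM on Nov 25.
+15 hours 25 minutes → arrive 12:41 PM UTC on Nov 26.
Flight 1 lands earlier by 5 hours 49 minutes.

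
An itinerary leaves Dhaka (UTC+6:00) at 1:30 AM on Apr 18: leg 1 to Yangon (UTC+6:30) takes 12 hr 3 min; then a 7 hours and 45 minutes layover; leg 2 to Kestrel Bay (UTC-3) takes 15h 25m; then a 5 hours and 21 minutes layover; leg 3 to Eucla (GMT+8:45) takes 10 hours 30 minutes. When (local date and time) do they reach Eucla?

7:19 AM on April 20

Convert departure to UTC: 1:30 AM − 6:00 = 7:30 PM UTC on Apr 17.
Add 12 hours and 3 minutes leg 1 → 7:33 AM UTC (Apr 18).
Add 7 hours and 45 minutes layover in Yangon → 3:18 PM UTC.
Add 15 hours and 25 minutes leg 2 → 6:43 AM UTC (Apr 19).
Add 5 hours and 21 minutes layover in Kestrel Bay → 12:04 PM UTC.
Add 10 hours 30 minutes leg 3 → 10:34 PM UTC.
Eucla is UTC+8:45, so local arrival = 10:34 PM + 8:45 = 7:19 AM on Apr 20.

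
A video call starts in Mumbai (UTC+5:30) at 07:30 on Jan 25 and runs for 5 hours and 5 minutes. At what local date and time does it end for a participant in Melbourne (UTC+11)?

18:05 on Jan 25

Melbourne is 5:30 ahead of Mumbai.
After 5 hours 5 minutes it is 12:35 in Mumbai.
Shift by the zone difference: 12:35 + 5:30 = 18:05 on Jan 25 in Melbourne.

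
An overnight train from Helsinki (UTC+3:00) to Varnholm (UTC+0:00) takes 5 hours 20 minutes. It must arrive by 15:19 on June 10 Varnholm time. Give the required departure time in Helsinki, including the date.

12:59 on Jun 10

Target arrival is already UTC: 15:19 on Jun 10.
Subtract 5 hours and 20 minutes → departure 09:59 UTC on Jun 10.
Helsinki is UTC+3:00: 09:59 + 3:00 = 12:59 on Jun 10.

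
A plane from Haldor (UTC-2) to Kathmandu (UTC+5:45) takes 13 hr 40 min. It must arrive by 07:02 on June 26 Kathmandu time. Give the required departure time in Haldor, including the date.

09:37 on Jun 25

Target arrival in UTC: 07:02 − 5:45 = 01:17 on Jun 26.
Subtract 13 hours and 40 minutes → departure 11:37 UTC on Jun 25.
Haldor is UTC−2:00: 11:37 − 2:00 = 09:37 on Jun 25.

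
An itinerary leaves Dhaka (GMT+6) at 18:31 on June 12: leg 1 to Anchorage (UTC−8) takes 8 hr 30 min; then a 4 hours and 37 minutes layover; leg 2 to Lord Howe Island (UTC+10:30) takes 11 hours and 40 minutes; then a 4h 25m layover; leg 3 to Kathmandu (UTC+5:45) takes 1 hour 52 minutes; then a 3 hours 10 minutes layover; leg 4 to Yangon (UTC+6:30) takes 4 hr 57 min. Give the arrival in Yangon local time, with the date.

Convert departure to UTC: 18:31 − 6:00 = 12:31 UTC on Jun 12.
Add 8 hours and 30 minutes leg 1 → 21:01 UTC.
Add 4 hours 37 minutes layover in Anchorage → 01:38 UTC (Jun 13).
Add 11 hours and 40 minutes leg 2 → 13:18 UTC.
Add 4 hours 25 minutes layover in Lord Howe Island → 17:43 UTC.
Add 1 hour 52 minutes leg 3 → 19:35 UTC.
Add 3 hours 10 minutes layover in Kathmandu → 22:45 UTC.
Add 4 hours 57 minutes leg 4 → 03:42 UTC (Jun 14).
Yangon is UTC+6:30, so local arrival = 03:42 + 6:30 = 10:12 on Jun 14.

10:12 on June 14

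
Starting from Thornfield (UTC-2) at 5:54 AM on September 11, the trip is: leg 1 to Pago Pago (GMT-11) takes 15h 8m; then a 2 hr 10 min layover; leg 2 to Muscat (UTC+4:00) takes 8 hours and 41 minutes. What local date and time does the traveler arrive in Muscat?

1:53 PM on Sep 12

Convert departure to UTC: 5:54 AM + 2:00 = 7:54 AM UTC on Sep 11.
Add 15 hours and 8 minutes leg 1 → 11:02 PM UTC.
Add 2 hours 10 minutes layover in Pago Pago → 1:12 AM UTC (Sep 12).
Add 8 hours 41 minutes leg 2 → 9:53 AM UTC.
Muscat is UTC+4:00, so local arrival = 9:53 AM + 4:00 = 1:53 PM on Sep 12.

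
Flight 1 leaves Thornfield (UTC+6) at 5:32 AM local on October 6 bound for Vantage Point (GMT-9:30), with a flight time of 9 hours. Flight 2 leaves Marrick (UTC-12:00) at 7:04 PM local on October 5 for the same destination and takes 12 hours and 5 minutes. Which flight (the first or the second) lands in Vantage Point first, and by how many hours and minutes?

the first, by 10 hours 37 minutes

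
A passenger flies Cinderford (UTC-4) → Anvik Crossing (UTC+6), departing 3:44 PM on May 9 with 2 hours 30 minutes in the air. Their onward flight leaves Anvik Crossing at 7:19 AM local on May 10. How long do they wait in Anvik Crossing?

3 hours 5 minutes

Convert departure to UTC: 3:44 PM + 4:00 = 7:44 PM UTC on May 9.
Add 2 hours 30 minutes flight time → 10:14 PM UTC.
Anvik Crossing is UTC+6:00, so local arrival = 10:14 PM + 6:00 = 4:14 AM on May 10.
Layover = 7:19 AM − 4:14 AM = 3 hours 5 minutes.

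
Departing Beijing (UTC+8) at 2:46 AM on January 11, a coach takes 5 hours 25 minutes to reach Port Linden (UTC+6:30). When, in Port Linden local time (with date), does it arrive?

6:41 AM on January 11

Convert departure to UTC: 2:46 AM − 8:00 = 6:46 PM UTC on Jan 10.
Add 5 hours 25 minutes travel time → 12:11 AM UTC (Jan 11).
Port Linden is UTC+6:30, so local arrival = 12:11 AM + 6:30 = 6:41 AM on Jan 11.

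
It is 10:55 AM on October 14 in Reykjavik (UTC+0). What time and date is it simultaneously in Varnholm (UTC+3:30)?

2:25 PM on October 14

Reykjavik is UTC+0 so that is 10:55 AM UTC.
Varnholm is UTC+3:30: 10:55 AM + 3:30 = 2:25 PM on Oct 14.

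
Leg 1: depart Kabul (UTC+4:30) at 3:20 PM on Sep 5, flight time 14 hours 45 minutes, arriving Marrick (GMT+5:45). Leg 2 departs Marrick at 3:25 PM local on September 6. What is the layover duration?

8 hours 5 minutes

Convert departure to UTC: 3:20 PM − 4:30 = 10:50 AM UTC on Sep 5.
Add 14 hours and 45 minutes flight time → 1:35 AM UTC (Sep 6).
Marrick is UTC+5:45, so local arrival = 1:35 AM + 5:45 = 7:20 AM on Sep 6.
Layover = 3:25 PM − 7:20 AM = 8 hours 5 minutes.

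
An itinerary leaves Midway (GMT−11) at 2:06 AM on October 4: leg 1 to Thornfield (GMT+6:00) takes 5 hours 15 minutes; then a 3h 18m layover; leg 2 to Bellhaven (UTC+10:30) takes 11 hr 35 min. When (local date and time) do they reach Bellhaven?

Convert departure to UTC: 2:06 AM + 11:00 = 1:06 PM UTC on Oct 4.
Add 5 hours and 15 minutes leg 1 → 6:21 PM UTC.
Add 3 hours and 18 minutes layover in Thornfield → 9:39 PM UTC.
Add 11 hours and 35 minutes leg 2 → 9:14 AM UTC (Oct 5).
Bellhaven is UTC+10:30, so local arrival = 9:14 AM + 10:30 = 7:44 PM on Oct 5.

7:44 PM on October 5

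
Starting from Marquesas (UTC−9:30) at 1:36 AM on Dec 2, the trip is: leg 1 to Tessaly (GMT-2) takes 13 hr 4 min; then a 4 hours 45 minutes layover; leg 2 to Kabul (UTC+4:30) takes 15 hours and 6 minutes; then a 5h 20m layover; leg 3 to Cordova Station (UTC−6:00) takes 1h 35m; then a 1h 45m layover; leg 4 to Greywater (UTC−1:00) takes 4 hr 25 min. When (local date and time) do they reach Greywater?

Convert departure to UTC: 1:36 AM + 9:30 = 11:06 AM UTC on Dec 2.
Add 13 hours 4 minutes leg 1 → 12:10 AM UTC (Dec 3).
Add 4 hours and 45 minutes layover in Tessaly → 4:55 AM UTC.
Add 15 hours 6 minutes leg 2 → 8:01 PM UTC.
Add 5 hours and 20 minutes layover in Kabul → 1:21 AM UTC (Dec 4).
Add 1 hour 35 minutes leg 3 → 2:56 AM UTC.
Add 1 hour and 45 minutes layover in Cordova Station → 4:41 AM UTC.
Add 4 hours and 25 minutes leg 4 → 9:06 AM UTC.
Greywater is UTC−1:00, so local arrival = 9:06 AM − 1:00 = 8:06 AM on Dec 4.

8:06 AM on Dec 4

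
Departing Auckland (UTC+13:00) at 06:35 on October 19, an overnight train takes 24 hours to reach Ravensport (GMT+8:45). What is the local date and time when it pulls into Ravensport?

02:20 on Oct 20

Convert departure to UTC: 06:35 − 13:00 = 17:35 UTC on Oct 18.
Add 24 hours travel time → 17:35 UTC (Oct 19).
Ravensport is UTC+8:45, so local arrival = 17:35 + 8:45 = 02:20 on Oct 20.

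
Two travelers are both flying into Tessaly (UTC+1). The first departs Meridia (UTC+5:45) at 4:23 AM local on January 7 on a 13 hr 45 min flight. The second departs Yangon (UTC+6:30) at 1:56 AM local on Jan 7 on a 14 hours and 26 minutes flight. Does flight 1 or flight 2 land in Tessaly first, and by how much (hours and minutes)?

the second, by 2 hours 31 minutes

Flight 1 in UTC: 4:23 AM − 5:45 = 10:38 PM on Jan 6.
+13 hours and 45 minutes → arrive 12:23 PM UTC on Jan 7.
Flight 2 in UTC: 1:56 AM − 6:30 = 7:26 PM on Jan 6.
+14 hours 26 minutes → arrive 9:52 AM UTC on Jan 7.
Flight 2 lands earlier by 2 hours 31 minutes.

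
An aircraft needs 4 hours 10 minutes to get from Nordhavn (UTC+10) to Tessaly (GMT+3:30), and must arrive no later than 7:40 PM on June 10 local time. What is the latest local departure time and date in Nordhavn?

10:00 PM on June 10

Target arrival in UTC: 7:40 PM − 3:30 = 4:10 PM on Jun 10.
Subtract 4 hours 10 minutes → departure 12:00 PM UTC on Jun 10.
Nordhavn is UTC+10:00: 12:00 PM + 10:00 = 10:00 PM on Jun 10.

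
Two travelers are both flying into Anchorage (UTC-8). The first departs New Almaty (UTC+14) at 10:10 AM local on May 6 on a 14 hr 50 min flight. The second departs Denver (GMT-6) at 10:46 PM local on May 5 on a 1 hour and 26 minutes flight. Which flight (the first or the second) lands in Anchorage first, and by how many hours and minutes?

the second, by 4 hours 48 minutes

Flight 1 in UTC: 10:10 AM − 14:00 = 8:10 PM on May 5.
+14 hours and 50 minutes → arrive 11:00 AM UTC on May 6.
Flight 2 in UTC: 10:46 PM + 6:00 = 4:46 AM on May 6.
+1 hour 26 minutes → arrive 6:12 AM UTC on May 6.
Flight 2 lands earlier by 4 hours 48 minutes.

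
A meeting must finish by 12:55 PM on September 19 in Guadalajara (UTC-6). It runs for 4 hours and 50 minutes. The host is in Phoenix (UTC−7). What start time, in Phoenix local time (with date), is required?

Target end time in UTC: 12:55 PM + 6:00 = 6:55 PM on Sep 19.
Subtract 4 hours and 50 minutes → start 2:05 PM UTC on Sep 19.
Phoenix is UTC−7:00: 2:05 PM − 7:00 = 7:05 AM on Sep 19.

7:05 AM on September 19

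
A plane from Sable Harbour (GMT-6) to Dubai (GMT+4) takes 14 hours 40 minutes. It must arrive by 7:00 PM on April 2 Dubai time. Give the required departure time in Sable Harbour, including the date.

Target arrival in UTC: 7:00 PM − 4:00 = 3:00 PM on Apr 2.
Subtract 14 hours 40 minutes → departure 12:20 AM UTC on Apr 2.
Sable Harbour is UTC−6:00: 12:20 AM − 6:00 = 6:20 PM on Apr 1.

6:20 PM on April 1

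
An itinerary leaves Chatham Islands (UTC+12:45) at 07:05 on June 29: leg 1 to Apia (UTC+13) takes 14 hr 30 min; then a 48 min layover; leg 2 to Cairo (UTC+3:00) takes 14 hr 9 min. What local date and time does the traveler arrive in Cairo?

Convert departure to UTC: 07:05 − 12:45 = 18:20 UTC on Jun 28.
Add 14 hours and 30 minutes leg 1 → 08:50 UTC (Jun 29).
Add 48 minutes layover in Apia → 09:38 UTC.
Add 14 hours 9 minutes leg 2 → 23:47 UTC.
Cairo is UTC+3:00, so local arrival = 23:47 + 3:00 = 02:47 on Jun 30.

02:47 on June 30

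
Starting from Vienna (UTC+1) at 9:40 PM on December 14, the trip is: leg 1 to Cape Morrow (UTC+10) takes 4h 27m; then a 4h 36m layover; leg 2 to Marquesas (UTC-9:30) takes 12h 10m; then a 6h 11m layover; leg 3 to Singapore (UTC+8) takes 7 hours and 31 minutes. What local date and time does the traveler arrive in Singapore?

Convert departure to UTC: 9:40 PM − 1:00 = 8:40 PM UTC on Dec 14.
Add 4 hours and 27 minutes leg 1 → 1:07 AM UTC (Dec 15).
Add 4 hours 36 minutes layover in Cape Morrow → 5:43 AM UTC.
Add 12 hours and 10 minutes leg 2 → 5:53 PM UTC.
Add 6 hours and 11 minutes layover in Marquesas → 12:04 AM UTC (Dec 16).
Add 7 hours 31 minutes leg 3 → 7:35 AM UTC.
Singapore is UTC+8:00, so local arrival = 7:35 AM + 8:00 = 3:35 PM on Dec 16.

3:35 PM on Dec 16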